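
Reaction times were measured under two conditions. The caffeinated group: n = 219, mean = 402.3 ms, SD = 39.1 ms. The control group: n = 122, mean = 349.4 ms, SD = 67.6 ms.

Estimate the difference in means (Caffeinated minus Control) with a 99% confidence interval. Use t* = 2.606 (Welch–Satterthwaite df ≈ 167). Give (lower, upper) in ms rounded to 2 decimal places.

Per-group SEs: s₁/√n₁ = 39.1/√219 = 2.6421, s₂/√n₂ = 67.6/√122 = 6.1202.
Unpooled SE of the difference: √(6.98069241 + 37.45684804) = 6.6661.
Margin of error = t* · SE = 2.606 × 6.6661 = 17.3719.
x̄₁ − x̄₂ = 402.3 − 349.4 = 52.9000.
CI: 52.9000 ± 17.3719 = (35.53, 70.27).

(35.53, 70.27)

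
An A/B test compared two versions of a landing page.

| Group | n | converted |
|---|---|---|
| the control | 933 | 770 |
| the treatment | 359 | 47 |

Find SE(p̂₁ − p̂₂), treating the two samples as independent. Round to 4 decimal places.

0.0217

p̂₁ = 770/933 = 0.8253 and p̂₂ = 47/359 = 0.1309.
SE₁ = √(p̂₁(1−p̂₁)/n₁) = √(0.8253·0.1747/933) = 0.01243; SE₂ = √(0.1309·0.8691/359) = 0.01780.
Independent samples: SE of the difference = √(SE₁² + SE₂²) = √(0.0001545049 + 0.00031684) = 0.02171.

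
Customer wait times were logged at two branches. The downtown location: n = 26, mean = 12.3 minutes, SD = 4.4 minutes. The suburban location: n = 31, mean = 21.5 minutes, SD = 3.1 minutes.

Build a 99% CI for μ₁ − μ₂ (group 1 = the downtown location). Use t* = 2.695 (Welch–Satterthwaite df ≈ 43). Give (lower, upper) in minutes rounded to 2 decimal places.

SE₁ = s₁/√n₁ = 4.4/√26 = 0.8629; SE₂ = 3.1/√31 = 0.5568.
Independent samples, unequal variances: SE_diff = √(SE₁² + SE₂²) = √(0.74459641 + 0.31002624) = 1.0269.
t* = 2.695, so margin of error = 2.695 × 1.0269 = 2.7675.
Difference in means = 12.3 − 21.5 = -9.2000.
-9.2000 ± 2.7675 → (-11.97, -6.43).

(-11.97, -6.43)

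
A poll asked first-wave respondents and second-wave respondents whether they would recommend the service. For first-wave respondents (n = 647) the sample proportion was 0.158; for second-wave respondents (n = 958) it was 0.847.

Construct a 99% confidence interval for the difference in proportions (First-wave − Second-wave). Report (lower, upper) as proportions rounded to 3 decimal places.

(-0.737, -0.641)

SE₁ = √(p̂₁(1−p̂₁)/n₁) = √(0.1580·0.8420/647) = 0.01434; SE₂ = √(0.8470·0.1530/958) = 0.01163.
Independent samples: SE of the difference = √(SE₁² + SE₂²) = √(0.0002056356 + 0.0001352569) = 0.01846.
z* for 99% confidence is 2.576, so the margin of error is 2.576 × 0.01846 = 0.04755.
Point estimate p̂₁ − p̂₂ = 0.1580 − 0.8470 = -0.6890.
-0.6890 ± 0.04755 → (-0.737, -0.641).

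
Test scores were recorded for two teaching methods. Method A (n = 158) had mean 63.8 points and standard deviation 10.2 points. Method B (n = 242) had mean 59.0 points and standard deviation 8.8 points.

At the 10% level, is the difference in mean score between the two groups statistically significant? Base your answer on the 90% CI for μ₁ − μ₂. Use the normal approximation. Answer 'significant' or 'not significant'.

significant

SE₁ = s₁/√n₁ = 10.2/√158 = 0.8115; SE₂ = 8.8/√242 = 0.5657.
Independent samples, unequal variances: SE_diff = √(SE₁² + SE₂²) = √(0.65853225 + 0.32001649) = 0.9892.
z* = 1.645, so margin of error = 1.645 × 0.9892 = 1.6272.
Difference in means = 63.8 − 59.0 = 4.8000.
4.8000 ± 1.6272 → (3.1728, 6.4272).
The interval (3.1728, 6.4272) does not contain 0, so the difference is significant.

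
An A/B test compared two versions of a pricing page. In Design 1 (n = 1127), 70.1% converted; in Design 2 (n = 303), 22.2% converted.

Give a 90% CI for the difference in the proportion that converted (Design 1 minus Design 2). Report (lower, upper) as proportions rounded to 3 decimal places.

(0.434, 0.524)

Each SE is √(p̂(1−p̂)/n): √(0.7010·0.2990/1127) = 0.01364 and √(0.2220·0.7780/303) = 0.02388.
SE(p̂₁ − p̂₂) = √(SE₁² + SE₂²) = √(0.0001860496 + 0.0005702544) = 0.02750, since the two samples are independent.
At 90% confidence z* = 1.645; margin = 1.645 × 0.02750 = 0.04524.
The difference is 0.7010 − 0.2220 = 0.4790, so the interval is 0.4790 ± 0.04524 = (0.434, 0.524).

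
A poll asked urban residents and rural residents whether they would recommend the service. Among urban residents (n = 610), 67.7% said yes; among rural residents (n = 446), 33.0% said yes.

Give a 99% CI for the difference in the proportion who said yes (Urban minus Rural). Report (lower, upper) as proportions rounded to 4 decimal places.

Each SE is √(p̂(1−p̂)/n): √(0.6770·0.3230/610) = 0.01893 and √(0.3300·0.6700/446) = 0.02227.
SE(p̂₁ − p̂₂) = √(SE₁² + SE₂²) = √(0.0003583449 + 0.0004959529) = 0.02923, since the two samples are independent.
At 99% confidence z* = 2.576; margin = 2.576 × 0.02923 = 0.07530.
The difference is 0.6770 − 0.3300 = 0.3470, so the interval is 0.3470 ± 0.07530 = (0.2717, 0.4223).

(0.2717, 0.4223)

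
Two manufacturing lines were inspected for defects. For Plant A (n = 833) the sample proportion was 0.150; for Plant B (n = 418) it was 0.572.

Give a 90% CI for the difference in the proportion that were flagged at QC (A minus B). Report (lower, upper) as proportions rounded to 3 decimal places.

Each SE is √(p̂(1−p̂)/n): √(0.1500·0.8500/833) = 0.01237 and √(0.5720·0.4280/418) = 0.02420.
SE(p̂₁ − p̂₂) = √(SE₁² + SE₂²) = √(0.0001530169 + 0.00058564) = 0.02718, since the two samples are independent.
At 90% confidence z* = 1.645; margin = 1.645 × 0.02718 = 0.04471.
The difference is 0.1500 − 0.5720 = -0.4220, so the interval is -0.4220 ± 0.04471 = (-0.467, -0.377).

(-0.467, -0.377)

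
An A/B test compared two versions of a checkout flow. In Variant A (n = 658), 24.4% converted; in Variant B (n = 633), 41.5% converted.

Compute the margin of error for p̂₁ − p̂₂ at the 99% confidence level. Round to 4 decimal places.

0.0664

Each SE is √(p̂(1−p̂)/n): √(0.2440·0.7560/658) = 0.01674 and √(0.4150·0.5850/633) = 0.01958.
SE(p̂₁ − p̂₂) = √(SE₁² + SE₂²) = √(0.0002802276 + 0.0003833764) = 0.02576, since the two samples are independent.
At 99% confidence z* = 2.576; margin = 2.576 × 0.02576 = 0.06636.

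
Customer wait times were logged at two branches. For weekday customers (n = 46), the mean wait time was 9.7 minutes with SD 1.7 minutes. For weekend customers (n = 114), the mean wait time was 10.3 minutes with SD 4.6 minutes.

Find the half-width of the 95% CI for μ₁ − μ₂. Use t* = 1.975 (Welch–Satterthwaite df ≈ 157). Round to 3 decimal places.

Per-group SEs: s₁/√n₁ = 1.7/√46 = 0.2507, s₂/√n₂ = 4.6/√114 = 0.4308.
Unpooled SE of the difference: √(0.06285049 + 0.18558864) = 0.4984.
Margin of error = t* · SE = 1.975 × 0.4984 = 0.9843.

0.984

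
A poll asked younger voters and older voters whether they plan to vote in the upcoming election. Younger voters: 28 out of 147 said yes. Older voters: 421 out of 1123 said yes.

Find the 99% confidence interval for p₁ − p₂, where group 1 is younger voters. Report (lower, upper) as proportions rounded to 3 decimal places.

(-0.276, -0.093)

First, p̂₁ = 28/147 = 0.1905; p̂₂ = 421/1123 = 0.3749.
The two standard errors are √(0.1905×0.8095/147) = 0.03239 and √(0.3749×0.6251/1123) = 0.01445.
Because the samples are independent, SE_diff = √(0.03239² + 0.01445²) = 0.03547.
Using z* = 2.576 for 99%, ME = 2.576 × 0.03547 = 0.09137.
p̂₁ − p̂₂ = -0.1844; interval -0.1844 ± 0.09137 gives (-0.276, -0.093).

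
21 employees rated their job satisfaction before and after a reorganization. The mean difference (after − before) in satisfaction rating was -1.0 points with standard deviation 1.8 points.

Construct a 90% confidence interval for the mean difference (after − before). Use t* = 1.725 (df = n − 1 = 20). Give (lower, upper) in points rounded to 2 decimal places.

(-1.68, -0.32)

This is a matched-pairs design, so SE = s_d/√n = 1.8/√21 = 0.3928.
Margin = 1.725 × 0.3928 = 0.6776; the interval is -1.0 ± 0.6776 = (-1.68, -0.32).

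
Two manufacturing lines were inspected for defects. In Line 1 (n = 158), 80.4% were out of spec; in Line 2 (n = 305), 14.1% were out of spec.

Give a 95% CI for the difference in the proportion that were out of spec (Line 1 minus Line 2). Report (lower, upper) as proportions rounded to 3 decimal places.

The two standard errors are √(0.8040×0.1960/158) = 0.03158 and √(0.1410×0.8590/305) = 0.01993.
Because the samples are independent, SE_diff = √(0.03158² + 0.01993²) = 0.03734.
Using z* = 1.960 for 95%, ME = 1.960 × 0.03734 = 0.07319.
p̂₁ − p̂₂ = 0.6630; interval 0.6630 ± 0.07319 gives (0.590, 0.736).

(0.590, 0.736)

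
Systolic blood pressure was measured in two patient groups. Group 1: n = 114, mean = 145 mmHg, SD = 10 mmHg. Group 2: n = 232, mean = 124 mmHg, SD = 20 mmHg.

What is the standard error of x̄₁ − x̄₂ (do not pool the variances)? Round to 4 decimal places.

1.6129

Standard errors of each mean: 10/√114 = 0.9366 and 20/√232 = 1.3131.
SE(x̄₁ − x̄₂) = √(0.9366² + 1.3131²) = 1.6129 for independent samples with unequal variances.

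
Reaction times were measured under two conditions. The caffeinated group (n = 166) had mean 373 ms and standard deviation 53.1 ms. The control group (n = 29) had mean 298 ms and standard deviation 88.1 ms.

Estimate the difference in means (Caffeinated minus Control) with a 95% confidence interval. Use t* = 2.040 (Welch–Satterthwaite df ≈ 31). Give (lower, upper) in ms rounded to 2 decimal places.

Standard errors of each mean: 53.1/√166 = 4.1214 and 88.1/√29 = 16.3598.
SE(x̄₁ − x̄₂) = √(4.1214² + 16.3598²) = 16.8710 for independent samples with unequal variances.
With t* = 2.040, the margin is 2.040 × 16.8710 = 34.4168.
x̄₁ − x̄₂ = 373 − 298 = 75.0000; the interval is 75.0000 ± 34.4168 = (40.58, 109.42).

(40.58, 109.42)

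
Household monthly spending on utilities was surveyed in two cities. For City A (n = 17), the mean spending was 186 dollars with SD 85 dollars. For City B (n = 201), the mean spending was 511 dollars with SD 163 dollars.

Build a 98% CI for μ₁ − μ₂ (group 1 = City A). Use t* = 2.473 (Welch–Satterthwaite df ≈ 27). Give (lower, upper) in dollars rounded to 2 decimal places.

(-383.37, -266.63)

Per-group SEs: s₁/√n₁ = 85/√17 = 20.6155, s₂/√n₂ = 163/√201 = 11.4971.
Unpooled SE of the difference: √(424.99884025 + 132.18330841) = 23.6047.
Margin of error = t* · SE = 2.473 × 23.6047 = 58.3744.
x̄₁ − x̄₂ = 186 − 511 = -325.0000.
CI: -325.0000 ± 58.3744 = (-383.37, -266.63).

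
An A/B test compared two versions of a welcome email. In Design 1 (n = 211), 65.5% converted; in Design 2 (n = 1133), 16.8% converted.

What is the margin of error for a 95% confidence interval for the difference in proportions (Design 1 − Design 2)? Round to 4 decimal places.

0.0677

SE₁ = √(p̂₁(1−p̂₁)/n₁) = √(0.6550·0.3450/211) = 0.03273; SE₂ = √(0.1680·0.8320/1133) = 0.01111.
Independent samples: SE of the difference = √(SE₁² + SE₂²) = √(0.0010712529 + 0.0001234321) = 0.03456.
z* for 95% confidence is 1.960, so the margin of error is 1.960 × 0.03456 = 0.06774.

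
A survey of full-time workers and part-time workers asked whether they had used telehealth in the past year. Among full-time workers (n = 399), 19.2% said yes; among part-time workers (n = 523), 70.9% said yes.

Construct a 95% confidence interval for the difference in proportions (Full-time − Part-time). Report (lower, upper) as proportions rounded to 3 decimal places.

The two standard errors are √(0.1920×0.8080/399) = 0.01972 and √(0.7090×0.2910/523) = 0.01986.
Because the samples are independent, SE_diff = √(0.01972² + 0.01986²) = 0.02799.
Using z* = 1.960 for 95%, ME = 1.960 × 0.02799 = 0.05486.
p̂₁ − p̂₂ = -0.5170; interval -0.5170 ± 0.05486 gives (-0.572, -0.462).

(-0.572, -0.462)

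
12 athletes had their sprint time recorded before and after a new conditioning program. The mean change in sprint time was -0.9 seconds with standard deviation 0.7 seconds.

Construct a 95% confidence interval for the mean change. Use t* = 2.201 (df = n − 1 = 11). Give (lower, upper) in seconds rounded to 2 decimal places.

Paired design: SE = s_d/√n = 0.7/√12 = 0.2021.
t* = 2.201; margin of error = 2.201 × 0.2021 = 0.4448.
-0.9 ± 0.4448 → (-1.34, -0.46).

(-1.34, -0.46)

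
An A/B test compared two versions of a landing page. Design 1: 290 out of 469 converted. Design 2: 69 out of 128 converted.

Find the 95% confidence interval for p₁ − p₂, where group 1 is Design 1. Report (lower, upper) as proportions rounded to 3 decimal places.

First, p̂₁ = 290/469 = 0.6183; p̂₂ = 69/128 = 0.5391.
The two standard errors are √(0.6183×0.3817/469) = 0.02243 and √(0.5391×0.4609/128) = 0.04406.
Because the samples are independent, SE_diff = √(0.02243² + 0.04406²) = 0.04944.
Using z* = 1.960 for 95%, ME = 1.960 × 0.04944 = 0.09690.
p̂₁ − p̂₂ = 0.0792; interval 0.0792 ± 0.09690 gives (-0.018, 0.176).

(-0.018, 0.176)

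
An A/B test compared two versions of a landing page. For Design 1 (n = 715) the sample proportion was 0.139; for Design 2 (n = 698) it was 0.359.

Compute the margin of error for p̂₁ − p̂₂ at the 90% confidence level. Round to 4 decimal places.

Each SE is √(p̂(1−p̂)/n): √(0.1390·0.8610/715) = 0.01294 and √(0.3590·0.6410/698) = 0.01816.
SE(p̂₁ − p̂₂) = √(SE₁² + SE₂²) = √(0.0001674436 + 0.0003297856) = 0.02230, since the two samples are independent.
At 90% confidence z* = 1.645; margin = 1.645 × 0.02230 = 0.03668.

0.0367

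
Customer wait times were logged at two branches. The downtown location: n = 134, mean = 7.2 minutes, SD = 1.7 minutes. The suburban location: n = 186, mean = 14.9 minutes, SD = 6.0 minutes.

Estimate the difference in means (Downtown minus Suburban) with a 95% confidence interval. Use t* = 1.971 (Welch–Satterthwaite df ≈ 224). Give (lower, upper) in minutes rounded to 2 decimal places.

(-8.61, -6.79)

SE₁ = s₁/√n₁ = 1.7/√134 = 0.1469; SE₂ = 6.0/√186 = 0.4399.
Independent samples, unequal variances: SE_diff = √(SE₁² + SE₂²) = √(0.02157961 + 0.19351201) = 0.4638.
t* = 1.971, so margin of error = 1.971 × 0.4638 = 0.9141.
Difference in means = 7.2 − 14.9 = -7.7000.
-7.7000 ± 0.9141 → (-8.61, -6.79).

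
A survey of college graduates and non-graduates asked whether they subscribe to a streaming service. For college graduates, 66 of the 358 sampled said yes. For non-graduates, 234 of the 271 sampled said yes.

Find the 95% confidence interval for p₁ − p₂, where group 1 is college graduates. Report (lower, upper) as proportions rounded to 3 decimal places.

(-0.736, -0.622)

First, p̂₁ = 66/358 = 0.1844; p̂₂ = 234/271 = 0.8635.
The two standard errors are √(0.1844×0.8156/358) = 0.02050 and √(0.8635×0.1365/271) = 0.02086.
Because the samples are independent, SE_diff = √(0.02050² + 0.02086²) = 0.02925.
Using z* = 1.960 for 95%, ME = 1.960 × 0.02925 = 0.05733.
p̂₁ − p̂₂ = -0.6791; interval -0.6791 ± 0.05733 gives (-0.736, -0.622).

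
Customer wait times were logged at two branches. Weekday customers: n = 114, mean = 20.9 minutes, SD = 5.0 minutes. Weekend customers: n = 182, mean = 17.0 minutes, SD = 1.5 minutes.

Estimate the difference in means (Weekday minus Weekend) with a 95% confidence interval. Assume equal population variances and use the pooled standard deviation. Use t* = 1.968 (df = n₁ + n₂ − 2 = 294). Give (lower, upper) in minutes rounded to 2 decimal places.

(3.12, 4.68)

Pooled variance s_p² = [113·5.0² + 181·1.5²] / (114+182−2) = 10.9940, so s_p = 3.3157.
SE_diff = s_p·√(1/n₁ + 1/n₂) = 3.3157·√(1/114 + 1/182) = 0.3960.
t* = 1.968; margin = 1.968 × 0.3960 = 0.7793.
Difference = 20.9 − 17.0 = 3.9000.
3.9000 ± 0.7793 → (3.12, 4.68).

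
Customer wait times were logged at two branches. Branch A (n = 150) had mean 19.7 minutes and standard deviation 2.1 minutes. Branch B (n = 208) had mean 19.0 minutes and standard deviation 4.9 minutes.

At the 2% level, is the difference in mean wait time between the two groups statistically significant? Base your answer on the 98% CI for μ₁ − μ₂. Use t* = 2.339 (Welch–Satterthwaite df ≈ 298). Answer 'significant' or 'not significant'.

Per-group SEs: s₁/√n₁ = 2.1/√150 = 0.1715, s₂/√n₂ = 4.9/√208 = 0.3398.
Unpooled SE of the difference: √(0.02941225 + 0.11546404) = 0.3806.
Margin of error = t* · SE = 2.339 × 0.3806 = 0.8902.
x̄₁ − x̄₂ = 19.7 − 19.0 = 0.7000.
CI: 0.7000 ± 0.8902 = (-0.1902, 1.5902).
The interval (-0.1902, 1.5902) contains 0, so the difference is not significant.

not significant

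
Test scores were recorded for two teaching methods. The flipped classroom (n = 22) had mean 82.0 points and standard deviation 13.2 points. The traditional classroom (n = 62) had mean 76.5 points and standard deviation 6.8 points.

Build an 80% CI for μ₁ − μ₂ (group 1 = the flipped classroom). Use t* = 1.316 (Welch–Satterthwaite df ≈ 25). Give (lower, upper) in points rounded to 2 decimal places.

SE₁ = s₁/√n₁ = 13.2/√22 = 2.8142; SE₂ = 6.8/√62 = 0.8636.
Independent samples, unequal variances: SE_diff = √(SE₁² + SE₂²) = √(7.91972164 + 0.74580496) = 2.9437.
t* = 1.316, so margin of error = 1.316 × 2.9437 = 3.8739.
Difference in means = 82.0 − 76.5 = 5.5000.
5.5000 ± 3.8739 → (1.63, 9.37).

(1.63, 9.37)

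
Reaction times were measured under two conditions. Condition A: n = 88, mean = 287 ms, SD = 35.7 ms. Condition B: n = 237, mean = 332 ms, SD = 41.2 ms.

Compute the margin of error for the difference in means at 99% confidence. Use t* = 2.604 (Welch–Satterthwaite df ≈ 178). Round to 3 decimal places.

SE₁ = s₁/√n₁ = 35.7/√88 = 3.8056; SE₂ = 41.2/√237 = 2.6762.
Independent samples, unequal variances: SE_diff = √(SE₁² + SE₂²) = √(14.48259136 + 7.16204644) = 4.6524.
t* = 2.604, so margin of error = 2.604 × 4.6524 = 12.1148.

12.115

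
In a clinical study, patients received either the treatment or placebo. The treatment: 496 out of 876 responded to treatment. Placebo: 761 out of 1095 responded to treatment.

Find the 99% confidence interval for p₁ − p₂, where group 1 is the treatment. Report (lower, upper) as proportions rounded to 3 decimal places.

(-0.185, -0.073)

First, p̂₁ = 496/876 = 0.5662; p̂₂ = 761/1095 = 0.6950.
The two standard errors are √(0.5662×0.4338/876) = 0.01674 and √(0.6950×0.3050/1095) = 0.01391.
Because the samples are independent, SE_diff = √(0.01674² + 0.01391²) = 0.02177.
Using z* = 2.576 for 99%, ME = 2.576 × 0.02177 = 0.05608.
p̂₁ − p̂₂ = -0.1288; interval -0.1288 ± 0.05608 gives (-0.185, -0.073).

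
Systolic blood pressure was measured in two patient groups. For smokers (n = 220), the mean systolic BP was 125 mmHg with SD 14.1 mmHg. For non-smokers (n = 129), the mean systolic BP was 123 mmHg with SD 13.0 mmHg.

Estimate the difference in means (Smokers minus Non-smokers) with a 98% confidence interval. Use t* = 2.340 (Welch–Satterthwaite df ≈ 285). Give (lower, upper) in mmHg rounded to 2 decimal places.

(-1.48, 5.48)

SE₁ = s₁/√n₁ = 14.1/√220 = 0.9506; SE₂ = 13.0/√129 = 1.1446.
Independent samples, unequal variances: SE_diff = √(SE₁² + SE₂²) = √(0.90364036 + 1.31010916) = 1.4879.
t* = 2.340, so margin of error = 2.340 × 1.4879 = 3.4817.
Difference in means = 125 − 123 = 2.0000.
2.0000 ± 3.4817 → (-1.48, 5.48).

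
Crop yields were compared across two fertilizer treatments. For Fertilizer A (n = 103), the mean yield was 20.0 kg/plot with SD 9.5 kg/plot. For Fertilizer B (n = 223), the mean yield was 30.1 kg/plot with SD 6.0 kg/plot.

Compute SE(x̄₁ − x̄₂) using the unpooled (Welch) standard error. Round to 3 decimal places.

Standard errors of each mean: 9.5/√103 = 0.9361 and 6.0/√223 = 0.4018.
SE(x̄₁ − x̄₂) = √(0.9361² + 0.4018²) = 1.0187 for independent samples with unequal variances.

1.019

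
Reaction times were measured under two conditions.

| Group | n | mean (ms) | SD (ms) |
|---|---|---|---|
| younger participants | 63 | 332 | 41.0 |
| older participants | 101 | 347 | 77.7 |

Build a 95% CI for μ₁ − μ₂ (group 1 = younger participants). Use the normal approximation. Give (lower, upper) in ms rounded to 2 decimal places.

(-33.22, 3.22)

SE₁ = s₁/√n₁ = 41.0/√63 = 5.1655; SE₂ = 77.7/√101 = 7.7314.
Independent samples, unequal variances: SE_diff = √(SE₁² + SE₂²) = √(26.68239025 + 59.77454596) = 9.2982.
z* = 1.960, so margin of error = 1.960 × 9.2982 = 18.2245.
Difference in means = 332 − 347 = -15.0000.
-15.0000 ± 18.2245 → (-33.22, 3.22).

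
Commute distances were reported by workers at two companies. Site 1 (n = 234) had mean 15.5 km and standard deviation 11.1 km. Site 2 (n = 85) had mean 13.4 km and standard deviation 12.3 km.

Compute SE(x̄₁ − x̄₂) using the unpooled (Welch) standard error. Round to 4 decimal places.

1.5187

SE₁ = s₁/√n₁ = 11.1/√234 = 0.7256; SE₂ = 12.3/√85 = 1.3341.
Independent samples, unequal variances: SE_diff = √(SE₁² + SE₂²) = √(0.52649536 + 1.77982281) = 1.5187.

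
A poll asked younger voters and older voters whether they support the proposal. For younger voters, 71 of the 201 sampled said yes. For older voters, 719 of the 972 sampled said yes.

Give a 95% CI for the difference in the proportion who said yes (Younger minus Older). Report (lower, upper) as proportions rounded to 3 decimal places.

First, p̂₁ = 71/201 = 0.3532; p̂₂ = 719/972 = 0.7397.
The two standard errors are √(0.3532×0.6468/201) = 0.03371 and √(0.7397×0.2603/972) = 0.01407.
Because the samples are independent, SE_diff = √(0.03371² + 0.01407²) = 0.03653.
Using z* = 1.960 for 95%, ME = 1.960 × 0.03653 = 0.07160.
p̂₁ − p̂₂ = -0.3865; interval -0.3865 ± 0.07160 gives (-0.458, -0.315).

(-0.458, -0.315)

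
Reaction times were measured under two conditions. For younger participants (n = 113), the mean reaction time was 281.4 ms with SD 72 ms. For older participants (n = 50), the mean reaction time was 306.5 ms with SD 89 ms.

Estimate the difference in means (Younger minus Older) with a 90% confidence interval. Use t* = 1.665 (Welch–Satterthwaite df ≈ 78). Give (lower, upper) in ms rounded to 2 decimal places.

(-48.90, -1.30)

Standard errors of each mean: 72/√113 = 6.7732 and 89/√50 = 12.5865.
SE(x̄₁ − x̄₂) = √(6.7732² + 12.5865²) = 14.2932 for independent samples with unequal variances.
With t* = 1.665, the margin is 1.665 × 14.2932 = 23.7982.
x̄₁ − x̄₂ = 281.4 − 306.5 = -25.1000; the interval is -25.1000 ± 23.7982 = (-48.90, -1.30).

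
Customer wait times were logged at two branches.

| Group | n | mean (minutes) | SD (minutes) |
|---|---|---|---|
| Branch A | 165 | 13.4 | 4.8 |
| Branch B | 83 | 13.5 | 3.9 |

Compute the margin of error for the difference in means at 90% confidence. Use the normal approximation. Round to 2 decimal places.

0.93

Standard errors of each mean: 4.8/√165 = 0.3737 and 3.9/√83 = 0.4281.
SE(x̄₁ − x̄₂) = √(0.3737² + 0.4281²) = 0.5683 for independent samples with unequal variances.
With z* = 1.645, the margin is 1.645 × 0.5683 = 0.9349.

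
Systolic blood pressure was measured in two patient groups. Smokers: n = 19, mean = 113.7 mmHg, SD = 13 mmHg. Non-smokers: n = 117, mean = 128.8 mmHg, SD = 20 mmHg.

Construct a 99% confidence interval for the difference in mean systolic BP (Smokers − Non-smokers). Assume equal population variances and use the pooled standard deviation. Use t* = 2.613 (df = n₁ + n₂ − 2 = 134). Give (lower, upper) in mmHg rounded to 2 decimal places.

Pooled variance s_p² = [18·13² + 116·20²] / (19+117−2) = 368.9701, so s_p = 19.2086.
SE_diff = s_p·√(1/n₁ + 1/n₂) = 19.2086·√(1/19 + 1/117) = 4.7511.
t* = 2.613; margin = 2.613 × 4.7511 = 12.4146.
Difference = 113.7 − 128.8 = -15.1000.
-15.1000 ± 12.4146 → (-27.51, -2.69).

(-27.51, -2.69)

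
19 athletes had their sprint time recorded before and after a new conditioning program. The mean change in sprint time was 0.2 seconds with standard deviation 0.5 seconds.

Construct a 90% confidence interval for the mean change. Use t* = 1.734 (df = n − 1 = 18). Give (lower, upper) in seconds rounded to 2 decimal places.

Paired design: SE = s_d/√n = 0.5/√19 = 0.1147.
t* = 1.734; margin of error = 1.734 × 0.1147 = 0.1989.
0.2 ± 0.1989 → (0.00, 0.40).

(0.00, 0.40)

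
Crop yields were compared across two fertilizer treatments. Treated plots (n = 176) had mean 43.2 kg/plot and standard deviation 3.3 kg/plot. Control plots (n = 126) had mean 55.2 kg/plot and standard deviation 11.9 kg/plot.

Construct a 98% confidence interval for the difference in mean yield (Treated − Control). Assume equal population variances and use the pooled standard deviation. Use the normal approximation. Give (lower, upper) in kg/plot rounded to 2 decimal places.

s_p = √[((n₁−1)s₁² + (n₂−1)s₂²)/(n₁+n₂−2)] = √[(175·3.3² + 125·11.9²)/300] = 8.0843.
SE = 8.0843·√(1/176 + 1/126) = 0.9434.
With z* = 2.326, margin = 2.326 × 0.9434 = 2.1943.
x̄₁ − x̄₂ = 43.2 − 55.2 = -12.0000; interval -12.0000 ± 2.1943 = (-14.19, -9.81).

(-14.19, -9.81)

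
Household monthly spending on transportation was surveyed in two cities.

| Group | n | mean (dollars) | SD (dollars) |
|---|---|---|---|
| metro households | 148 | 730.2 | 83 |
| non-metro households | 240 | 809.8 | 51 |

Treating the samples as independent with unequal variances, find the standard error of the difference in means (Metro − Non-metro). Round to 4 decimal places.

7.5753

Standard errors of each mean: 83/√148 = 6.8226 and 51/√240 = 3.2920.
SE(x̄₁ − x̄₂) = √(6.8226² + 3.2920²) = 7.5753 for independent samples with unequal variances.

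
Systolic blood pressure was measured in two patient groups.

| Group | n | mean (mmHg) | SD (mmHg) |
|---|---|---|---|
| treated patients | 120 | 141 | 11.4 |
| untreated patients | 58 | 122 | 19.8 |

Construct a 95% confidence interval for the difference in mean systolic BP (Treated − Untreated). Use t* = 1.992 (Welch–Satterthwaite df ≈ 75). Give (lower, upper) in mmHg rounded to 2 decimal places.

Standard errors of each mean: 11.4/√120 = 1.0407 and 19.8/√58 = 2.5999.
SE(x̄₁ − x̄₂) = √(1.0407² + 2.5999²) = 2.8005 for independent samples with unequal variances.
With t* = 1.992, the margin is 1.992 × 2.8005 = 5.5786.
x̄₁ − x̄₂ = 141 − 122 = 19.0000; the interval is 19.0000 ± 5.5786 = (13.42, 24.58).

(13.42, 24.58)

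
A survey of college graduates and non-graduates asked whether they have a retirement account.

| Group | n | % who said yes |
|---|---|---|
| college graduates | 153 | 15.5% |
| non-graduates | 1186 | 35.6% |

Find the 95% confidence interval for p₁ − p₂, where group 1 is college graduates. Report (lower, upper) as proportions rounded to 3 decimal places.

(-0.264, -0.138)

SE₁ = √(p̂₁(1−p̂₁)/n₁) = √(0.1550·0.8450/153) = 0.02926; SE₂ = √(0.3560·0.6440/1186) = 0.01390.
Independent samples: SE of the difference = √(SE₁² + SE₂²) = √(0.0008561476 + 0.00019321) = 0.03239.
z* for 95% confidence is 1.960, so the margin of error is 1.960 × 0.03239 = 0.06348.
Point estimate p̂₁ − p̂₂ = 0.1550 − 0.3560 = -0.2010.
-0.2010 ± 0.06348 → (-0.264, -0.138).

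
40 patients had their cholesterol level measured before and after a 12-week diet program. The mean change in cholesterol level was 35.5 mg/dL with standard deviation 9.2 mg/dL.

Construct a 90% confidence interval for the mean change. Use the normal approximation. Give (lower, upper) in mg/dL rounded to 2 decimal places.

This is a matched-pairs design, so SE = s_d/√n = 9.2/√40 = 1.4546.
Margin = 1.645 × 1.4546 = 2.3928; the interval is 35.5 ± 2.3928 = (33.11, 37.89).

(33.11, 37.89)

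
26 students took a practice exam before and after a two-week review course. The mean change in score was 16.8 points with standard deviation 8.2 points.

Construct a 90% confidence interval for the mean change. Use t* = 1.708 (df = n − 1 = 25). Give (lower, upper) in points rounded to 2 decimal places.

This is a matched-pairs design, so SE = s_d/√n = 8.2/√26 = 1.6082.
Margin = 1.708 × 1.6082 = 2.7468; the interval is 16.8 ± 2.7468 = (14.05, 19.55).

(14.05, 19.55)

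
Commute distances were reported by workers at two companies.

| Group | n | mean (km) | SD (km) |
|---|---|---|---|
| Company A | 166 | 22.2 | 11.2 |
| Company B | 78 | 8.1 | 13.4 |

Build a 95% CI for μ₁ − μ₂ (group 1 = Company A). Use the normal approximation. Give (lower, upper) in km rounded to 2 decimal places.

Per-group SEs: s₁/√n₁ = 11.2/√166 = 0.8693, s₂/√n₂ = 13.4/√78 = 1.5173.
Unpooled SE of the difference: √(0.75568249 + 2.30219929) = 1.7487.
Margin of error = z* · SE = 1.960 × 1.7487 = 3.4275.
x̄₁ − x̄₂ = 22.2 − 8.1 = 14.1000.
CI: 14.1000 ± 3.4275 = (10.67, 17.53).

(10.67, 17.53)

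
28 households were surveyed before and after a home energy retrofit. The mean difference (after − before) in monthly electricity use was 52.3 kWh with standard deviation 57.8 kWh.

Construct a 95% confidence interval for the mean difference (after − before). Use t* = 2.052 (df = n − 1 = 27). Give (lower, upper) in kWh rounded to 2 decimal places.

(29.89, 74.71)

Paired design: SE = s_d/√n = 57.8/√28 = 10.9232.
t* = 2.052; margin of error = 2.052 × 10.9232 = 22.4144.
52.3 ± 22.4144 → (29.89, 74.71).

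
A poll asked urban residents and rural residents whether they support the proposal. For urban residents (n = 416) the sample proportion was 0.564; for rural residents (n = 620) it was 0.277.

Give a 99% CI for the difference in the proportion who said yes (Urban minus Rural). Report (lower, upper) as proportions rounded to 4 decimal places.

SE₁ = √(p̂₁(1−p̂₁)/n₁) = √(0.5640·0.4360/416) = 0.02431; SE₂ = √(0.2770·0.7230/620) = 0.01797.
Independent samples: SE of the difference = √(SE₁² + SE₂²) = √(0.0005909761 + 0.0003229209) = 0.03023.
z* for 99% confidence is 2.576, so the margin of error is 2.576 × 0.03023 = 0.07787.
Point estimate p̂₁ − p̂₂ = 0.5640 − 0.2770 = 0.2870.
0.2870 ± 0.07787 → (0.2091, 0.3649).

(0.2091, 0.3649)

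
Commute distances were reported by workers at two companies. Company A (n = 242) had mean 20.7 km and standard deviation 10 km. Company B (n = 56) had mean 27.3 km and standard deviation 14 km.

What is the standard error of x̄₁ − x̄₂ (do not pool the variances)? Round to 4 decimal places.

SE₁ = s₁/√n₁ = 10/√242 = 0.6428; SE₂ = 14/√56 = 1.8708.
Independent samples, unequal variances: SE_diff = √(SE₁² + SE₂²) = √(0.41319184 + 3.49989264) = 1.9782.

1.9782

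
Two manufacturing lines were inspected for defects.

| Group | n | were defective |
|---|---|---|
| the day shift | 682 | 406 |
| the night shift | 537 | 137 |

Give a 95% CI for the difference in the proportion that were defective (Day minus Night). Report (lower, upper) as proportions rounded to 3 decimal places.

First, p̂₁ = 406/682 = 0.5953; p̂₂ = 137/537 = 0.2551.
The two standard errors are √(0.5953×0.4047/682) = 0.01880 and √(0.2551×0.7449/537) = 0.01881.
Because the samples are independent, SE_diff = √(0.01880² + 0.01881²) = 0.02659.
Using z* = 1.960 for 95%, ME = 1.960 × 0.02659 = 0.05212.
p̂₁ − p̂₂ = 0.3402; interval 0.3402 ± 0.05212 gives (0.288, 0.392).

(0.288, 0.392)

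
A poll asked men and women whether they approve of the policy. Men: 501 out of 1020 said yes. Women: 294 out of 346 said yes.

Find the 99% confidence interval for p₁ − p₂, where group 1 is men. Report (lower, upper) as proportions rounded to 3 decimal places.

p̂₁ = 501/1020 = 0.4912 and p̂₂ = 294/346 = 0.8497.
SE₁ = √(p̂₁(1−p̂₁)/n₁) = √(0.4912·0.5088/1020) = 0.01565; SE₂ = √(0.8497·0.1503/346) = 0.01921.
Independent samples: SE of the difference = √(SE₁² + SE₂²) = √(0.0002449225 + 0.0003690241) = 0.02478.
z* for 99% confidence is 2.576, so the margin of error is 2.576 × 0.02478 = 0.06383.
Point estimate p̂₁ − p̂₂ = 0.4912 − 0.8497 = -0.3585.
-0.3585 ± 0.06383 → (-0.422, -0.295).

(-0.422, -0.295)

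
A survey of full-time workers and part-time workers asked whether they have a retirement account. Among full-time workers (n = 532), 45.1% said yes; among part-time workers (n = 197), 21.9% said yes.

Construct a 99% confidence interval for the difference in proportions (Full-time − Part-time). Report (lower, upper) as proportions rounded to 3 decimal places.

(0.138, 0.326)

Each SE is √(p̂(1−p̂)/n): √(0.4510·0.5490/532) = 0.02157 and √(0.2190·0.7810/197) = 0.02947.
SE(p̂₁ − p̂₂) = √(SE₁² + SE₂²) = √(0.0004652649 + 0.0008684809) = 0.03652, since the two samples are independent.
At 99% confidence z* = 2.576; margin = 2.576 × 0.03652 = 0.09408.
The difference is 0.4510 − 0.2190 = 0.2320, so the interval is 0.2320 ± 0.09408 = (0.138, 0.326).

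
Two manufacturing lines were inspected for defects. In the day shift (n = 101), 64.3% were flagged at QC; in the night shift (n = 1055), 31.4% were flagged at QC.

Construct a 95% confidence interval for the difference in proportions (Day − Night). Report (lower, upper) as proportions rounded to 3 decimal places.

(0.231, 0.427)

Each SE is √(p̂(1−p̂)/n): √(0.6430·0.3570/101) = 0.04767 and √(0.3140·0.6860/1055) = 0.01429.
SE(p̂₁ − p̂₂) = √(SE₁² + SE₂²) = √(0.0022724289 + 0.0002042041) = 0.04977, since the two samples are independent.
At 95% confidence z* = 1.960; margin = 1.960 × 0.04977 = 0.09755.
The difference is 0.6430 − 0.3140 = 0.3290, so the interval is 0.3290 ± 0.09755 = (0.231, 0.427).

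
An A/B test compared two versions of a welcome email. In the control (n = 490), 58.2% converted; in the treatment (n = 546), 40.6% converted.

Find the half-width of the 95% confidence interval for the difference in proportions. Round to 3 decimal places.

Each SE is √(p̂(1−p̂)/n): √(0.5820·0.4180/490) = 0.02228 and √(0.4060·0.5940/546) = 0.02102.
SE(p̂₁ − p̂₂) = √(SE₁² + SE₂²) = √(0.0004963984 + 0.0004418404) = 0.03063, since the two samples are independent.
At 95% confidence z* = 1.960; margin = 1.960 × 0.03063 = 0.06003.

0.060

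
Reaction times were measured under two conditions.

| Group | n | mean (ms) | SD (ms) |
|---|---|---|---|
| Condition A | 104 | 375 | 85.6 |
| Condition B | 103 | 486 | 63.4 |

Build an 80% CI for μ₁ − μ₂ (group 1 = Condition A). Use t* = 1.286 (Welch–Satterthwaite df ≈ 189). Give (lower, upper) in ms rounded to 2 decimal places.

Standard errors of each mean: 85.6/√104 = 8.3938 and 63.4/√103 = 6.2470.
SE(x̄₁ − x̄₂) = √(8.3938² + 6.2470²) = 10.4633 for independent samples with unequal variances.
With t* = 1.286, the margin is 1.286 × 10.4633 = 13.4558.
x̄₁ − x̄₂ = 375 − 486 = -111.0000; the interval is -111.0000 ± 13.4558 = (-124.46, -97.54).

(-124.46, -97.54)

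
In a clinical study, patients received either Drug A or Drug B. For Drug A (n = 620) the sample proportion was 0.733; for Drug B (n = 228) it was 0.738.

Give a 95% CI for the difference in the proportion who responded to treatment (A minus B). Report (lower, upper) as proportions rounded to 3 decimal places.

Each SE is √(p̂(1−p̂)/n): √(0.7330·0.2670/620) = 0.01777 and √(0.7380·0.2620/228) = 0.02912.
SE(p̂₁ − p̂₂) = √(SE₁² + SE₂²) = √(0.0003157729 + 0.0008479744) = 0.03411, since the two samples are independent.
At 95% confidence z* = 1.960; margin = 1.960 × 0.03411 = 0.06686.
The difference is 0.7330 − 0.7380 = -0.0050, so the interval is -0.0050 ± 0.06686 = (-0.072, 0.062).

(-0.072, 0.062)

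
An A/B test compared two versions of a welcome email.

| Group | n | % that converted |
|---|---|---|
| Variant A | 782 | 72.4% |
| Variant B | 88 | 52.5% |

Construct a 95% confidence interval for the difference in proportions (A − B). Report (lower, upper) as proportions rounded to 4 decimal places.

(0.0901, 0.3079)

Each SE is √(p̂(1−p̂)/n): √(0.7240·0.2760/782) = 0.01599 and √(0.5250·0.4750/88) = 0.05323.
SE(p̂₁ − p̂₂) = √(SE₁² + SE₂²) = √(0.0002556801 + 0.0028334329) = 0.05558, since the two samples are independent.
At 95% confidence z* = 1.960; margin = 1.960 × 0.05558 = 0.10894.
The difference is 0.7240 − 0.5250 = 0.1990, so the interval is 0.1990 ± 0.10894 = (0.0901, 0.3079).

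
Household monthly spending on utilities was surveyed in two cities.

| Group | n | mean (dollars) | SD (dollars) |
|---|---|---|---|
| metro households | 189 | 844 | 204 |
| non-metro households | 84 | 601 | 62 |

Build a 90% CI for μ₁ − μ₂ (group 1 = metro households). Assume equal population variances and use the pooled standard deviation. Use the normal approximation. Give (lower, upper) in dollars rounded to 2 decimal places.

s_p = √[((n₁−1)s₁² + (n₂−1)s₂²)/(n₁+n₂−2)] = √[(188·204² + 83·62²)/271] = 173.3420.
SE = 173.3420·√(1/189 + 1/84) = 22.7308.
With z* = 1.645, margin = 1.645 × 22.7308 = 37.3922.
x̄₁ − x̄₂ = 844 − 601 = 243.0000; interval 243.0000 ± 37.3922 = (205.61, 280.39).

(205.61, 280.39)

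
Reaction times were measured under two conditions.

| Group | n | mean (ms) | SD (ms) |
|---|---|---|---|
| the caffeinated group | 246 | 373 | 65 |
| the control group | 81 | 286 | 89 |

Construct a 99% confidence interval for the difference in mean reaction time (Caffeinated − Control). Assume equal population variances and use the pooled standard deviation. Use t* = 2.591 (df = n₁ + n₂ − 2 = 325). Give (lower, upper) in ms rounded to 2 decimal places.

s_p = √[((n₁−1)s₁² + (n₂−1)s₂²)/(n₁+n₂−2)] = √[(245·65² + 80·89²)/325] = 71.6574.
SE = 71.6574·√(1/246 + 1/81) = 9.1796.
With t* = 2.591, margin = 2.591 × 9.1796 = 23.7843.
x̄₁ − x̄₂ = 373 − 286 = 87.0000; interval 87.0000 ± 23.7843 = (63.22, 110.78).

(63.22, 110.78)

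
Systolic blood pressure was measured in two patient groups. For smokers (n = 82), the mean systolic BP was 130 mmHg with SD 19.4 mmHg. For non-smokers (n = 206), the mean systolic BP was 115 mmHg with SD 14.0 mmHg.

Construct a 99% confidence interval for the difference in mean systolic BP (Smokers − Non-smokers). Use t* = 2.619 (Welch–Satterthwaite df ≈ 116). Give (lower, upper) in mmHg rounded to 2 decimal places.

SE₁ = s₁/√n₁ = 19.4/√82 = 2.1424; SE₂ = 14.0/√206 = 0.9754.
Independent samples, unequal variances: SE_diff = √(SE₁² + SE₂²) = √(4.58987776 + 0.95140516) = 2.3540.
t* = 2.619, so margin of error = 2.619 × 2.3540 = 6.1651.
Difference in means = 130 − 115 = 15.0000.
15.0000 ± 6.1651 → (8.83, 21.17).

(8.83, 21.17)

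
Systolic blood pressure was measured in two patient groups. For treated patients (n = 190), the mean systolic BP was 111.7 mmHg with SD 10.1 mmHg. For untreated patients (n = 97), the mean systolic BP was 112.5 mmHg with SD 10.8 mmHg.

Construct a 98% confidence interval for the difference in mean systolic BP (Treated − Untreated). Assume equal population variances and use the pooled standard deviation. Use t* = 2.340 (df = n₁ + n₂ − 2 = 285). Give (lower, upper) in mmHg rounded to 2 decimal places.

s_p = √[((n₁−1)s₁² + (n₂−1)s₂²)/(n₁+n₂−2)] = √[(189·10.1² + 96·10.8²)/285] = 10.3411.
SE = 10.3411·√(1/190 + 1/97) = 1.2905.
With t* = 2.340, margin = 2.340 × 1.2905 = 3.0198.
x̄₁ − x̄₂ = 111.7 − 112.5 = -0.8000; interval -0.8000 ± 3.0198 = (-3.82, 2.22).

(-3.82, 2.22)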